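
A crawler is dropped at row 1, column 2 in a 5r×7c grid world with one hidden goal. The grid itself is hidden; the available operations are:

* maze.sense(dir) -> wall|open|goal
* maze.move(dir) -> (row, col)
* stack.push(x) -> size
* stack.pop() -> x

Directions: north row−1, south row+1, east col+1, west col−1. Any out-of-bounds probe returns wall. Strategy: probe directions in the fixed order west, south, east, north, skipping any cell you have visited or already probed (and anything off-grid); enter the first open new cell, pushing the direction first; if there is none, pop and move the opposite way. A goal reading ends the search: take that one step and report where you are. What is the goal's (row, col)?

Using maze.sense(dir='west'), : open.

I try stack.push(x='west'), → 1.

Using maze.move(dir='west'), — result: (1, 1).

Invoking maze.sense(dir='west'), yielding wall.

Invoking maze.sense(dir='south'), and see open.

I call stack.push(x='south'), and see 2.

I call maze.move(dir='south'), and observe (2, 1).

I run maze.sense(dir='west'), and observe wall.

I run maze.sense(dir='south'), → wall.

Next I call maze.sense(dir='east'), : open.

Calling stack.push(x='east'), which returns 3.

I run maze.move(dir='east'), yielding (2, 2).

I call maze.sense(dir='south'), and get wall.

I try maze.sense(dir='east'), giving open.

Next I call stack.push(x='east'), which returns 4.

Using maze.move(dir='east'), which returns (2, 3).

I call maze.sense(dir='south'), — result: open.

Using stack.push(x='south'), yielding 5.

I use maze.move(dir='south'), which returns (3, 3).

I use maze.sense(dir='south'), which returns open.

Invoking stack.push(x='south'), giving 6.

Next I call maze.move(dir='south'), which returns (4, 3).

I invoke maze.sense(dir='west'), : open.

I run stack.push(x='west'), and get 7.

I try maze.move(dir='west'), → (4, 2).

I try maze.sense(dir='west'), giving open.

Invoking stack.push(x='west'), giving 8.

I use maze.move(dir='west'), : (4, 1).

Then maze.sense(dir='west'), and get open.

Now I run stack.push(x='west'), → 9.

I use maze.move(dir='west'), and get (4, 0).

I call maze.sense(dir='north'), → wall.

Then stack.pop, → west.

I call maze.move(dir='east'), which returns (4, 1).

Calling stack.pop(), and see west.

I use maze.move(dir='east'), giving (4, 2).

I use stack.pop, → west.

Using maze.move(dir='east'), and get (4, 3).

Next I call maze.sense(dir='east'), giving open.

Next I call stack.push(x='east'), giving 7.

Using maze.move(dir='east'), which returns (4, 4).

I try maze.sense(dir='east'), yielding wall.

I try maze.sense(dir='north'), giving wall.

Calling stack.pop, yielding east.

Next I call maze.move(dir='west'), and see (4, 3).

Now I run stack.pop(), giving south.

Next I call maze.move(dir='north'), — result: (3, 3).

I use stack.pop(), and observe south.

Using maze.move(dir='north'), : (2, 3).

I use maze.sense(dir='east'), — result: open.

I run stack.push(x='east'), giving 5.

Invoking maze.move(dir='east'), and see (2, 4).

I call maze.sense(dir='east'), and see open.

I try stack.push(x='east'), which returns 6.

Calling maze.move(dir='east'), and observe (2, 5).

I try maze.sense(dir='south'), which returns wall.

I call maze.sense(dir='east'), and see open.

Now I run stack.push(x='east'), and observe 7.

Now I run maze.move(dir='east'), and observe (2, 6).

Next I call maze.sense(dir='south'), → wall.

I try maze.sense(dir='north'), yielding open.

I call stack.push(x='north'), and see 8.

Invoking maze.move(dir='north'), and get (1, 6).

I call maze.sense(dir='west'), yielding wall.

I run maze.sense(dir='north'), which returns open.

I call stack.push(x='north'), and see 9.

Next I call maze.move(dir='north'), — result: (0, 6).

I invoke maze.sense(dir='west'), → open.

I run stack.push(x='west'), and see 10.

Using maze.move(dir='west'), which returns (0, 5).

I try maze.sense(dir='west'), which returns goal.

I use maze.move(dir='west'), → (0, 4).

Answer: (0, 4)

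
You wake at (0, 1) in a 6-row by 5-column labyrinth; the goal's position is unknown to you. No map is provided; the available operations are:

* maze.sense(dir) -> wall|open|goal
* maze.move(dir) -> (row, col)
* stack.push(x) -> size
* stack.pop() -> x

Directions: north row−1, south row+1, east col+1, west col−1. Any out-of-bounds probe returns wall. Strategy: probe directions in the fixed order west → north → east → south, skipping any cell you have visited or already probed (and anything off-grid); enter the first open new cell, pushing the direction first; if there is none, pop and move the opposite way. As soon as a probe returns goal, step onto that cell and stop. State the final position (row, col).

-> sense(dir: west)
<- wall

-> sense(dir: east)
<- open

-> push(x: east)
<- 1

-> move(dir: east)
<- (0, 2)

-> sense(dir: east)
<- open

-> push(x: east)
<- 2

-> move(dir: east)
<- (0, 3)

-> sense(dir: east)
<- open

-> push(x: east)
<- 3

-> move(dir: east)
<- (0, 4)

-> sense(dir: south)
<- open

-> push(x: south)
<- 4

-> move(dir: south)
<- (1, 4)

-> sense(dir: west)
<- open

-> push(x: west)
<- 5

-> move(dir: west)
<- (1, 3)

-> sense(dir: west)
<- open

-> push(x: west)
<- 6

-> move(dir: west)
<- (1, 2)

-> sense(dir: west)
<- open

-> push(x: west)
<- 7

-> move(dir: west)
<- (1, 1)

-> sense(dir: west)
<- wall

-> sense(dir: south)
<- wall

-> pop()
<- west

-> move(dir: east)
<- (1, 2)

-> sense(dir: south)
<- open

-> push(x: south)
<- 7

-> move(dir: south)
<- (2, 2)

-> sense(dir: east)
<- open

-> push(x: east)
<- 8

-> move(dir: east)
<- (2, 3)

-> sense(dir: east)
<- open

-> push(x: east)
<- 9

-> move(dir: east)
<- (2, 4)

-> sense(dir: south)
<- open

-> push(x: south)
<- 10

-> move(dir: south)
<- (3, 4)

-> sense(dir: west)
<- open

-> push(x: west)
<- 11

-> move(dir: west)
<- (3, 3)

-> sense(dir: west)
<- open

-> push(x: west)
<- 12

-> move(dir: west)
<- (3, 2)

-> sense(dir: west)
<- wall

-> sense(dir: south)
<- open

-> push(x: south)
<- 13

-> move(dir: south)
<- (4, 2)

-> sense(dir: west)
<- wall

-> sense(dir: east)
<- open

-> push(x: east)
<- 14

-> move(dir: east)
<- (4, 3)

-> sense(dir: east)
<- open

-> push(x: east)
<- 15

-> move(dir: east)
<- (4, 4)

-> sense(dir: south)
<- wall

-> pop()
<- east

-> move(dir: west)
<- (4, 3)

-> sense(dir: south)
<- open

-> push(x: south)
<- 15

-> move(dir: south)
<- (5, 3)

-> sense(dir: west)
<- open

-> push(x: west)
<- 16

-> move(dir: west)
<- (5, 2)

-> sense(dir: west)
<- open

-> push(x: west)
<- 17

-> move(dir: west)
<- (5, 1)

-> sense(dir: west)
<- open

-> push(x: west)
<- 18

-> move(dir: west)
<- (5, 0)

-> sense(dir: north)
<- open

-> push(x: north)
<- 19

-> move(dir: north)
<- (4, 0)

-> sense(dir: north)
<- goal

-> move(dir: north)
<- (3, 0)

Answer: (3, 0)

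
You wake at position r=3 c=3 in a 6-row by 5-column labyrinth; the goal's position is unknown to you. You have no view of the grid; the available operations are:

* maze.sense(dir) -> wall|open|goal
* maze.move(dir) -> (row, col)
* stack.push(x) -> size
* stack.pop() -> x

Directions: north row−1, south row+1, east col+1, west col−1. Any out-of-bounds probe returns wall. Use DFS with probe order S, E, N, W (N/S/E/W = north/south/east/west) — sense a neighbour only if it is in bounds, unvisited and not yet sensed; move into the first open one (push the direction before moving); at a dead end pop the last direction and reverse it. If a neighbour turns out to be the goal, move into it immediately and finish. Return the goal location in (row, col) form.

% 1. maze.sense(south) : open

% 2. stack.push(south) : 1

% 3. maze.move(south) : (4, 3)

% 4. maze.sense(south) : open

% 5. stack.push(south) : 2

% 6. maze.move(south) : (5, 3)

% 7. maze.sense(east) : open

% 8. stack.push(east) : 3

% 9. maze.move(east) : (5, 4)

% 10. maze.sense(north) : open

% 11. stack.push(north) : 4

% 12. maze.move(north) : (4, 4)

% 13. maze.sense(north) : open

% 14. stack.push(north) : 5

% 15. maze.move(north) : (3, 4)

% 16. maze.sense(north) : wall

% 17. stack.pop() : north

% 18. maze.move(south) : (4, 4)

% 19. stack.pop() : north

% 20. maze.move(south) : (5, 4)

% 21. stack.pop() : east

% 22. maze.move(west) : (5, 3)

% 23. maze.sense(west) : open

% 24. stack.push(west) : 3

% 25. maze.move(west) : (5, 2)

% 26. maze.sense(north) : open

% 27. stack.push(north) : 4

% 28. maze.move(north) : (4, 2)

% 29. maze.sense(north) : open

% 30. stack.push(north) : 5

% 31. maze.move(north) : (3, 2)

% 32. maze.sense(north) : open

% 33. stack.push(north) : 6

% 34. maze.move(north) : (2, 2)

% 35. maze.sense(east) : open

% 36. stack.push(east) : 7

% 37. maze.move(east) : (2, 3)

% 38. maze.sense(north) : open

% 39. stack.push(north) : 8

% 40. maze.move(north) : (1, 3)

% 41. maze.sense(east) : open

% 42. stack.push(east) : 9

% 43. maze.move(east) : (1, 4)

% 44. maze.sense(north) : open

% 45. stack.push(north) : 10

% 46. maze.move(north) : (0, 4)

% 47. maze.sense(west) : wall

% 48. stack.pop() : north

% 49. maze.move(south) : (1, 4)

% 50. stack.pop() : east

% 51. maze.move(west) : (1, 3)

% 52. maze.sense(west) : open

% 53. stack.push(west) : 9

% 54. maze.move(west) : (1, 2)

% 55. maze.sense(north) : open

% 56. stack.push(north) : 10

% 57. maze.move(north) : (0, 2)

% 58. maze.sense(west) : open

% 59. stack.push(west) : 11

% 60. maze.move(west) : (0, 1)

% 61. maze.sense(south) : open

% 62. stack.push(south) : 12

% 63. maze.move(south) : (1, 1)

% 64. maze.sense(south) : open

% 65. stack.push(south) : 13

% 66. maze.move(south) : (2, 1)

% 67. maze.sense(south) : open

% 68. stack.push(south) : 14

% 69. maze.move(south) : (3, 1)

% 70. maze.sense(south) : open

% 71. stack.push(south) : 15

% 72. maze.move(south) : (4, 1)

% 73. maze.sense(south) : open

% 74. stack.push(south) : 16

% 75. maze.move(south) : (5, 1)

% 76. maze.sense(west) : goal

% 77. maze.move(west) : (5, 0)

Answer: (5, 0)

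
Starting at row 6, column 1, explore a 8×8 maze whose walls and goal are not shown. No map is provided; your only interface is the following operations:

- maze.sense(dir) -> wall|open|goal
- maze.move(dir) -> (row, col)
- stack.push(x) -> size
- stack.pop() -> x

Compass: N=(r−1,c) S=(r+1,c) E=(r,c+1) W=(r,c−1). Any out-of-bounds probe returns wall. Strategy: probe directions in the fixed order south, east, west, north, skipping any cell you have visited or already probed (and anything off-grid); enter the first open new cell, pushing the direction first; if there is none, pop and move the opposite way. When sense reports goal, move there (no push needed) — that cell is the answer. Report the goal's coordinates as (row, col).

# sense(dir=south) => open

# push(x=south) => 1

# move(dir=south) => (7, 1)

# sense(dir=east) => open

# push(x=east) => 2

# move(dir=east) => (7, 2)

# sense(dir=east) => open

# push(x=east) => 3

# move(dir=east) => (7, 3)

# sense(dir=east) => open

# push(x=east) => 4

# move(dir=east) => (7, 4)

# sense(dir=east) => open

# push(x=east) => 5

# move(dir=east) => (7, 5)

# sense(dir=east) => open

# push(x=east) => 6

# move(dir=east) => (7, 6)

# sense(dir=east) => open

# push(x=east) => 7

# move(dir=east) => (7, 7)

# sense(dir=north) => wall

# pop() => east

# move(dir=west) => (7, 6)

# sense(dir=north) => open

# push(x=north) => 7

# move(dir=north) => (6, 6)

# sense(dir=west) => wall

# sense(dir=north) => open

# push(x=north) => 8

# move(dir=north) => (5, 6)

# sense(dir=east) => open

# push(x=east) => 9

# move(dir=east) => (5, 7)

# sense(dir=north) => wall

# pop() => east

# move(dir=west) => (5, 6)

# sense(dir=west) => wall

# sense(dir=north) => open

# push(x=north) => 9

# move(dir=north) => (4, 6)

# sense(dir=west) => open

# push(x=west) => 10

# move(dir=west) => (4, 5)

# sense(dir=west) => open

# push(x=west) => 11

# move(dir=west) => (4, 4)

# sense(dir=south) => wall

# sense(dir=west) => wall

# sense(dir=north) => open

# push(x=north) => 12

# move(dir=north) => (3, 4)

# sense(dir=east) => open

# push(x=east) => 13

# move(dir=east) => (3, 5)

# sense(dir=east) => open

# push(x=east) => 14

# move(dir=east) => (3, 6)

# sense(dir=east) => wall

# sense(dir=north) => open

# push(x=north) => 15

# move(dir=north) => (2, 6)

# sense(dir=east) => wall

# sense(dir=west) => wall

# sense(dir=north) => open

# push(x=north) => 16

# move(dir=north) => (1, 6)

# sense(dir=east) => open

# push(x=east) => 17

# move(dir=east) => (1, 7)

# sense(dir=north) => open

# push(x=north) => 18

# move(dir=north) => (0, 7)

# sense(dir=west) => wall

# pop() => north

# move(dir=south) => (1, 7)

# pop() => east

# move(dir=west) => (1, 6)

# sense(dir=west) => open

# push(x=west) => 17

# move(dir=west) => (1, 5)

# sense(dir=west) => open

# push(x=west) => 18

# move(dir=west) => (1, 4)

# sense(dir=south) => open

# push(x=south) => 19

# move(dir=south) => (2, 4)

# sense(dir=west) => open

# push(x=west) => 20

# move(dir=west) => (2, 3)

# sense(dir=south) => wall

# sense(dir=west) => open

# push(x=west) => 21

# move(dir=west) => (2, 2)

# sense(dir=south) => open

# push(x=south) => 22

# move(dir=south) => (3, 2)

# sense(dir=south) => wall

# sense(dir=west) => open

# push(x=west) => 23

# move(dir=west) => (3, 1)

# sense(dir=south) => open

# push(x=south) => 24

# move(dir=south) => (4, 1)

# sense(dir=south) => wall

# sense(dir=west) => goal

# move(dir=west) => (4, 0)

Answer: (4, 0)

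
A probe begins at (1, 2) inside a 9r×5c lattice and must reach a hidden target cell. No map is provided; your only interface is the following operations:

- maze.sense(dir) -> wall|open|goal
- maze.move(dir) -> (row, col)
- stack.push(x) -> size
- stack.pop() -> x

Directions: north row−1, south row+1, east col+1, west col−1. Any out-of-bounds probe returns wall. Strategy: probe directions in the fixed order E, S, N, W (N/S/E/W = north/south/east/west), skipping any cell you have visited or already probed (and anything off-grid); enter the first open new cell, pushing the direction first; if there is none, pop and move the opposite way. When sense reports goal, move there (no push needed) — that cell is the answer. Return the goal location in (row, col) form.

I call maze.sense(dir→east), and see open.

Calling stack.push(x→east), — result: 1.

I invoke maze.move(dir→east), yielding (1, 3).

I invoke maze.sense(dir→east), and see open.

I call stack.push(x→east), — result: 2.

Now I run maze.move(dir→east), and observe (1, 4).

I run maze.sense(dir→south), giving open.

Using stack.push(x→south), — result: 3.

I invoke maze.move(dir→south), : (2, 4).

I use maze.sense(dir→south), : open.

Calling stack.push(x→south), and see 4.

I invoke maze.move(dir→south), and get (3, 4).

I run maze.sense(dir→south), giving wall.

I call maze.sense(dir→west), and observe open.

Using stack.push(x→west), yielding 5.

Using maze.move(dir→west), giving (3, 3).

I invoke maze.sense(dir→south), and see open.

Calling stack.push(x→south), giving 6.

I use maze.move(dir→south), giving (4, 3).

Then maze.sense(dir→south), → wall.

I invoke maze.sense(dir→west), and get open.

Using stack.push(x→west), → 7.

I invoke maze.move(dir→west), yielding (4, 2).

Then maze.sense(dir→south), and see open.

Then stack.push(x→south), → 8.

Invoking maze.move(dir→south), which returns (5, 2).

Calling maze.sense(dir→south), giving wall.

Calling maze.sense(dir→west), which returns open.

I run stack.push(x→west), giving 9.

I call maze.move(dir→west), and see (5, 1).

Calling maze.sense(dir→south), → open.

I run stack.push(x→south), giving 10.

I call maze.move(dir→south), — result: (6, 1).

I use maze.sense(dir→south), and get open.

I call stack.push(x→south), and get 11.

Now I run maze.move(dir→south), giving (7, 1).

Calling maze.sense(dir→east), : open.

Now I run stack.push(x→east), and observe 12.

Calling maze.move(dir→east), : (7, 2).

I try maze.sense(dir→east), yielding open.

Next I call stack.push(x→east), which returns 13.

I call maze.move(dir→east), → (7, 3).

I try maze.sense(dir→east), → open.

Calling stack.push(x→east), → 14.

Invoking maze.move(dir→east), and get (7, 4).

I invoke maze.sense(dir→south), : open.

I invoke stack.push(x→south), yielding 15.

Using maze.move(dir→south), yielding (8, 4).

I use maze.sense(dir→west), and see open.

Next I call stack.push(x→west), — result: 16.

Then maze.move(dir→west), which returns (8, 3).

I use maze.sense(dir→west), and get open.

Then stack.push(x→west), and get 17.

Calling maze.move(dir→west), and see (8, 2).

Calling maze.sense(dir→west), and see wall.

Now I run stack.pop, : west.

Now I run maze.move(dir→east), giving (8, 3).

Next I call stack.pop, and get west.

Invoking maze.move(dir→east), — result: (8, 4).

I run stack.pop, yielding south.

Invoking maze.move(dir→north), : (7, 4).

I use maze.sense(dir→north), : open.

I run stack.push(x→north), : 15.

I invoke maze.move(dir→north), yielding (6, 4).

I run maze.sense(dir→north), giving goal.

I invoke maze.move(dir→north), yielding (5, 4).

Answer: (5, 4)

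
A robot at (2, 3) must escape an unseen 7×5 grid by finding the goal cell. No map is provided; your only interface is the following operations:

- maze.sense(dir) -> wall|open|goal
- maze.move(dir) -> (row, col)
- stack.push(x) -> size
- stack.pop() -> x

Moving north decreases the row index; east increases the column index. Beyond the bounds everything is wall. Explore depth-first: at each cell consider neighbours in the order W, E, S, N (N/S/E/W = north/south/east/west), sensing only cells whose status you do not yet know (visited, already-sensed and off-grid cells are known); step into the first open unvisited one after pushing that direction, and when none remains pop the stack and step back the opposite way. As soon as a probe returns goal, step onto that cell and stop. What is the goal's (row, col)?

% maze.sense west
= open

% stack.push west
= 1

% maze.move west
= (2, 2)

% maze.sense west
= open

% stack.push west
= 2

% maze.move west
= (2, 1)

% maze.sense west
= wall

% maze.sense south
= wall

% maze.sense north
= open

% stack.push north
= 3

% maze.move north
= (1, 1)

% maze.sense west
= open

% stack.push west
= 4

% maze.move west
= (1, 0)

% maze.sense north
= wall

% stack.pop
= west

% maze.move east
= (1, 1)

% maze.sense east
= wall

% maze.sense north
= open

% stack.push north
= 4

% maze.move north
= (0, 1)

% maze.sense east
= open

% stack.push east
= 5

% maze.move east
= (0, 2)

% maze.sense east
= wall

% stack.pop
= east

% maze.move west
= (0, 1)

% stack.pop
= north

% maze.move south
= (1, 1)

% stack.pop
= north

% maze.move south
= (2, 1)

% stack.pop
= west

% maze.move east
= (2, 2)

% maze.sense south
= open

% stack.push south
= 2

% maze.move south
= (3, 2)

% maze.sense east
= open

% stack.push east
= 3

% maze.move east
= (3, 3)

% maze.sense east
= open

% stack.push east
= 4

% maze.move east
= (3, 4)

% maze.sense south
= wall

% maze.sense north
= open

% stack.push north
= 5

% maze.move north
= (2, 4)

% maze.sense north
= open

% stack.push north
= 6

% maze.move north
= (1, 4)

% maze.sense west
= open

% stack.push west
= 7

% maze.move west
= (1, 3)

% stack.pop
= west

% maze.move east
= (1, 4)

% maze.sense north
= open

% stack.push north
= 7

% maze.move north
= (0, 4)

% stack.pop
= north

% maze.move south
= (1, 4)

% stack.pop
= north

% maze.move south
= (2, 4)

% stack.pop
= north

% maze.move south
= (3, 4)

% stack.pop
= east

% maze.move west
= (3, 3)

% maze.sense south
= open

% stack.push south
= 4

% maze.move south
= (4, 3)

% maze.sense west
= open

% stack.push west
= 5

% maze.move west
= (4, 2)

% maze.sense west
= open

% stack.push west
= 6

% maze.move west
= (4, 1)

% maze.sense west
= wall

% maze.sense south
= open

% stack.push south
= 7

% maze.move south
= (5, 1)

% maze.sense west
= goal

% maze.move west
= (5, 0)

Answer: (5, 0)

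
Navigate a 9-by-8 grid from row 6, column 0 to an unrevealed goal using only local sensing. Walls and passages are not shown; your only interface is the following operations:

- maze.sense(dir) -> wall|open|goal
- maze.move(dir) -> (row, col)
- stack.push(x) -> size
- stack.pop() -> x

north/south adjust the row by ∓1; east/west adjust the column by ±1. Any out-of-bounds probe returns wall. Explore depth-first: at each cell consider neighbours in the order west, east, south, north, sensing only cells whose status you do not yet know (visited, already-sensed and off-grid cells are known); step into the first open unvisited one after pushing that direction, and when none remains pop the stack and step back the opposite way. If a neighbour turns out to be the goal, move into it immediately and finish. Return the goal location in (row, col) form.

$ maze.sense dir→east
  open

$ stack.push x→east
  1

$ maze.move dir→east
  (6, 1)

$ maze.sense dir→east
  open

$ stack.push x→east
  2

$ maze.move dir→east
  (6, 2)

$ maze.sense dir→east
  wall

$ maze.sense dir→south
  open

$ stack.push x→south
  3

$ maze.move dir→south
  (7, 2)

$ maze.sense dir→west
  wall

$ maze.sense dir→east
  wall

$ maze.sense dir→south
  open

$ stack.push x→south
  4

$ maze.move dir→south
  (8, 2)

$ maze.sense dir→west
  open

$ stack.push x→west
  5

$ maze.move dir→west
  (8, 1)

$ maze.sense dir→west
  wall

$ stack.pop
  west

$ maze.move dir→east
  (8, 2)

$ maze.sense dir→east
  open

$ stack.push x→east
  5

$ maze.move dir→east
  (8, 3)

$ maze.sense dir→east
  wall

$ stack.pop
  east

$ maze.move dir→west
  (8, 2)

$ stack.pop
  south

$ maze.move dir→north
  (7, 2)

$ stack.pop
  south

$ maze.move dir→north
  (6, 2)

$ maze.sense dir→north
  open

$ stack.push x→north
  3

$ maze.move dir→north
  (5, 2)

$ maze.sense dir→west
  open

$ stack.push x→west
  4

$ maze.move dir→west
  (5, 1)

$ maze.sense dir→west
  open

$ stack.push x→west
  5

$ maze.move dir→west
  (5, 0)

$ maze.sense dir→north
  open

$ stack.push x→north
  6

$ maze.move dir→north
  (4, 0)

$ maze.sense dir→east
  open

$ stack.push x→east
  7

$ maze.move dir→east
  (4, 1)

$ maze.sense dir→east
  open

$ stack.push x→east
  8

$ maze.move dir→east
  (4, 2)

$ maze.sense dir→east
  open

$ stack.push x→east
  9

$ maze.move dir→east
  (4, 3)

$ maze.sense dir→east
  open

$ stack.push x→east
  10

$ maze.move dir→east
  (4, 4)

$ maze.sense dir→east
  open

$ stack.push x→east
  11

$ maze.move dir→east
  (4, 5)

$ maze.sense dir→east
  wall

$ maze.sense dir→south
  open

$ stack.push x→south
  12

$ maze.move dir→south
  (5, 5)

$ maze.sense dir→west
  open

$ stack.push x→west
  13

$ maze.move dir→west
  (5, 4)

$ maze.sense dir→west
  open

$ stack.push x→west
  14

$ maze.move dir→west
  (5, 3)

$ stack.pop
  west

$ maze.move dir→east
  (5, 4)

$ maze.sense dir→south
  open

$ stack.push x→south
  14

$ maze.move dir→south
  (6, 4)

$ maze.sense dir→east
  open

$ stack.push x→east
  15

$ maze.move dir→east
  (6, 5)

$ maze.sense dir→east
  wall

$ maze.sense dir→south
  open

$ stack.push x→south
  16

$ maze.move dir→south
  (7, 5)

$ maze.sense dir→west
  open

$ stack.push x→west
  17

$ maze.move dir→west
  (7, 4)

$ stack.pop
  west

$ maze.move dir→east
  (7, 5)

$ maze.sense dir→east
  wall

$ maze.sense dir→south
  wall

$ stack.pop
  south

$ maze.move dir→north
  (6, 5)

$ stack.pop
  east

$ maze.move dir→west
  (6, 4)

$ stack.pop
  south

$ maze.move dir→north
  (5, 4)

$ stack.pop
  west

$ maze.move dir→east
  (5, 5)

$ maze.sense dir→east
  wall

$ stack.pop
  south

$ maze.move dir→north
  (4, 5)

$ maze.sense dir→north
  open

$ stack.push x→north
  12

$ maze.move dir→north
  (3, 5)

$ maze.sense dir→west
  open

$ stack.push x→west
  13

$ maze.move dir→west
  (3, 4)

$ maze.sense dir→west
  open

$ stack.push x→west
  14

$ maze.move dir→west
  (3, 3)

$ maze.sense dir→west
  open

$ stack.push x→west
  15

$ maze.move dir→west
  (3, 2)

$ maze.sense dir→west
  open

$ stack.push x→west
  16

$ maze.move dir→west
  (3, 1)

$ maze.sense dir→west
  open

$ stack.push x→west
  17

$ maze.move dir→west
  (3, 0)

$ maze.sense dir→north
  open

$ stack.push x→north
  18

$ maze.move dir→north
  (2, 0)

$ maze.sense dir→east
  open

$ stack.push x→east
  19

$ maze.move dir→east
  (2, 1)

$ maze.sense dir→east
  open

$ stack.push x→east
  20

$ maze.move dir→east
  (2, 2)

$ maze.sense dir→east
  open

$ stack.push x→east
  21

$ maze.move dir→east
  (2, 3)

$ maze.sense dir→east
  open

$ stack.push x→east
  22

$ maze.move dir→east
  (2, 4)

$ maze.sense dir→east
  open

$ stack.push x→east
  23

$ maze.move dir→east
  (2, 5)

$ maze.sense dir→east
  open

$ stack.push x→east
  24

$ maze.move dir→east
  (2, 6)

$ maze.sense dir→east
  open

$ stack.push x→east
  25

$ maze.move dir→east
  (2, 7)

$ maze.sense dir→south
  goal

$ maze.move dir→south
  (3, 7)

Answer: (3, 7)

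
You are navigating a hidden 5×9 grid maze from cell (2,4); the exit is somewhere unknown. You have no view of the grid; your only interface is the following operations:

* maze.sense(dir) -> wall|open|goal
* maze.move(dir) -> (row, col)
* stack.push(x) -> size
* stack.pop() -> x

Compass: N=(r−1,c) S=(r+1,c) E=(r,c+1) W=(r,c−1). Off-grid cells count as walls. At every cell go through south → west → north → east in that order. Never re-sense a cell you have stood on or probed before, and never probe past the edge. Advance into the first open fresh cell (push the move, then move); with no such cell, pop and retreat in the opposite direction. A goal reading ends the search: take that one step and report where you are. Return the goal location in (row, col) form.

% sense(dir='south') == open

% push(x='south') == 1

% move(dir='south') == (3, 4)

% sense(dir='south') == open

% push(x='south') == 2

% move(dir='south') == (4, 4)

% sense(dir='west') == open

% push(x='west') == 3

% move(dir='west') == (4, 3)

% sense(dir='west') == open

% push(x='west') == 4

% move(dir='west') == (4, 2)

% sense(dir='west') == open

% push(x='west') == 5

% move(dir='west') == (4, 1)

% sense(dir='west') == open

% push(x='west') == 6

% move(dir='west') == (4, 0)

% sense(dir='north') == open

% push(x='north') == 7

% move(dir='north') == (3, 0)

% sense(dir='north') == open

% push(x='north') == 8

% move(dir='north') == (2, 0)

% sense(dir='north') == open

% push(x='north') == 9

% move(dir='north') == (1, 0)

% sense(dir='north') == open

% push(x='north') == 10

% move(dir='north') == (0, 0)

% sense(dir='east') == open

% push(x='east') == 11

% move(dir='east') == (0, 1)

% sense(dir='south') == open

% push(x='south') == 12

% move(dir='south') == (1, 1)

% sense(dir='south') == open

% push(x='south') == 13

% move(dir='south') == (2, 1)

% sense(dir='south') == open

% push(x='south') == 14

% move(dir='south') == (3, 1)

% sense(dir='east') == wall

% pop() == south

% move(dir='north') == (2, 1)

% sense(dir='east') == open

% push(x='east') == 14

% move(dir='east') == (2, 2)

% sense(dir='north') == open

% push(x='north') == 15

% move(dir='north') == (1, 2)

% sense(dir='north') == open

% push(x='north') == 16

% move(dir='north') == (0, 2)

% sense(dir='east') == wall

% pop() == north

% move(dir='south') == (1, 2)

% sense(dir='east') == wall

% pop() == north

% move(dir='south') == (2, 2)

% sense(dir='east') == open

% push(x='east') == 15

% move(dir='east') == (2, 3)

% sense(dir='south') == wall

% pop() == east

% move(dir='west') == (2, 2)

% pop() == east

% move(dir='west') == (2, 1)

% pop() == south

% move(dir='north') == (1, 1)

% pop() == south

% move(dir='north') == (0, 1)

% pop() == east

% move(dir='west') == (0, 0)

% pop() == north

% move(dir='south') == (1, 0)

% pop() == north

% move(dir='south') == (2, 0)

% pop() == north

% move(dir='south') == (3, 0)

% pop() == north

% move(dir='south') == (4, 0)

% pop() == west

% move(dir='east') == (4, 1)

% pop() == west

% move(dir='east') == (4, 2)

% pop() == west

% move(dir='east') == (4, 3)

% pop() == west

% move(dir='east') == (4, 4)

% sense(dir='east') == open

% push(x='east') == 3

% move(dir='east') == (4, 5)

% sense(dir='north') == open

% push(x='north') == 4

% move(dir='north') == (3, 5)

% sense(dir='north') == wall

% sense(dir='east') == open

% push(x='east') == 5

% move(dir='east') == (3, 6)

% sense(dir='south') == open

% push(x='south') == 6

% move(dir='south') == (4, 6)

% sense(dir='east') == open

% push(x='east') == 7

% move(dir='east') == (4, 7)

% sense(dir='north') == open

% push(x='north') == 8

% move(dir='north') == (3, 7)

% sense(dir='north') == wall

% sense(dir='east') == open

% push(x='east') == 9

% move(dir='east') == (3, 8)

% sense(dir='south') == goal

% move(dir='south') == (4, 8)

Answer: (4, 8)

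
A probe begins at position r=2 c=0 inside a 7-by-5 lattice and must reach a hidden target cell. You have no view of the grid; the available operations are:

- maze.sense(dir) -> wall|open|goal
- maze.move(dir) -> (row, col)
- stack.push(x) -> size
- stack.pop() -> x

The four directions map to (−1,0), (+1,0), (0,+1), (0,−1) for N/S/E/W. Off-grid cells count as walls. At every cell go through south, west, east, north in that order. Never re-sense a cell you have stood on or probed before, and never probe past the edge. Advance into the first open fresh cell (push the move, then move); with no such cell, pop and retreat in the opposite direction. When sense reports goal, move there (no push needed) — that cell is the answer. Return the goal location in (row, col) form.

Action: maze.sense[dir=south]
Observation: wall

Action: maze.sense[dir=east]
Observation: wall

Action: maze.sense[dir=north]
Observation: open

Action: stack.push[x=north]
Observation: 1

Action: maze.move[dir=north]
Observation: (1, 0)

Action: maze.sense[dir=east]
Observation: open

Action: stack.push[x=east]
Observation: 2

Action: maze.move[dir=east]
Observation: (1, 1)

Action: maze.sense[dir=east]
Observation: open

Action: stack.push[x=east]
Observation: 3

Action: maze.move[dir=east]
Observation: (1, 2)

Action: maze.sense[dir=south]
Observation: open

Action: stack.push[x=south]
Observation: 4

Action: maze.move[dir=south]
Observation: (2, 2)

Action: maze.sense[dir=south]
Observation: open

Action: stack.push[x=south]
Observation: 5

Action: maze.move[dir=south]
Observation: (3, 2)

Action: maze.sense[dir=south]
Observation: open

Action: stack.push[x=south]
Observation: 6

Action: maze.move[dir=south]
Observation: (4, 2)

Action: maze.sense[dir=south]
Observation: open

Action: stack.push[x=south]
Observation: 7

Action: maze.move[dir=south]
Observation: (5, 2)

Action: maze.sense[dir=south]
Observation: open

Action: stack.push[x=south]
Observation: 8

Action: maze.move[dir=south]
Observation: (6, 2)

Action: maze.sense[dir=west]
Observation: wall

Action: maze.sense[dir=east]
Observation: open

Action: stack.push[x=east]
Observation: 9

Action: maze.move[dir=east]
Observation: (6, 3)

Action: maze.sense[dir=east]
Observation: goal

Action: maze.move[dir=east]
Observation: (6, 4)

Answer: (6, 4)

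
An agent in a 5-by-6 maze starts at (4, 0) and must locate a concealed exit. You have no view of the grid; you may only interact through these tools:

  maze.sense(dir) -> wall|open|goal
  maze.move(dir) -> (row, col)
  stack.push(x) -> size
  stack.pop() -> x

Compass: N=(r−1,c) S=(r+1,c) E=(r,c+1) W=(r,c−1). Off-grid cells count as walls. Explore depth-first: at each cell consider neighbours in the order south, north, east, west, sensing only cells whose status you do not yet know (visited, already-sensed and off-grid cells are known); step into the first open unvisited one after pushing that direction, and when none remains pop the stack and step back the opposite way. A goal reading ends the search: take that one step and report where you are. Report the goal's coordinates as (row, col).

// maze.sense(dir: north) == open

// stack.push(x: north) == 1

// maze.move(dir: north) == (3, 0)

// maze.sense(dir: north) == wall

// maze.sense(dir: east) == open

// stack.push(x: east) == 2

// maze.move(dir: east) == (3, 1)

// maze.sense(dir: south) == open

// stack.push(x: south) == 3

// maze.move(dir: south) == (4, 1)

// maze.sense(dir: east) == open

// stack.push(x: east) == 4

// maze.move(dir: east) == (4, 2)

// maze.sense(dir: north) == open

// stack.push(x: north) == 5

// maze.move(dir: north) == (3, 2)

// maze.sense(dir: north) == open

// stack.push(x: north) == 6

// maze.move(dir: north) == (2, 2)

// maze.sense(dir: north) == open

// stack.push(x: north) == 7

// maze.move(dir: north) == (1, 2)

// maze.sense(dir: north) == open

// stack.push(x: north) == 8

// maze.move(dir: north) == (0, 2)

// maze.sense(dir: east) == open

// stack.push(x: east) == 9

// maze.move(dir: east) == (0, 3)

// maze.sense(dir: south) == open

// stack.push(x: south) == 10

// maze.move(dir: south) == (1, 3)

// maze.sense(dir: south) == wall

// maze.sense(dir: east) == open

// stack.push(x: east) == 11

// maze.move(dir: east) == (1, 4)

// maze.sense(dir: south) == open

// stack.push(x: south) == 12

// maze.move(dir: south) == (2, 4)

// maze.sense(dir: south) == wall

// maze.sense(dir: east) == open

// stack.push(x: east) == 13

// maze.move(dir: east) == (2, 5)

// maze.sense(dir: south) == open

// stack.push(x: south) == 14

// maze.move(dir: south) == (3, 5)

// maze.sense(dir: south) == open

// stack.push(x: south) == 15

// maze.move(dir: south) == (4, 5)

// maze.sense(dir: west) == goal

// maze.move(dir: west) == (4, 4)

Answer: (4, 4)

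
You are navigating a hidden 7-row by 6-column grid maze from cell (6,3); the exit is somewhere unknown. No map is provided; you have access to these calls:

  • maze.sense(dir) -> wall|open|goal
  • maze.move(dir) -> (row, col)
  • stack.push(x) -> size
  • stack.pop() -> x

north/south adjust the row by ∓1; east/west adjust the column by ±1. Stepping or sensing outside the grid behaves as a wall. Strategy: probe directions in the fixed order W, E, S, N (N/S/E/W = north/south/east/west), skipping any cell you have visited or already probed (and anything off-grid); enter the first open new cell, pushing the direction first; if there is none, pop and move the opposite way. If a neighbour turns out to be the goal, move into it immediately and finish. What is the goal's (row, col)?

→ maze.sense(dir=west)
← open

→ stack.push(x=west)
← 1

→ maze.move(dir=west)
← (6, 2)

→ maze.sense(dir=west)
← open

→ stack.push(x=west)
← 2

→ maze.move(dir=west)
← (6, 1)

→ maze.sense(dir=west)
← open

→ stack.push(x=west)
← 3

→ maze.move(dir=west)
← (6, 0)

→ maze.sense(dir=north)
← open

→ stack.push(x=north)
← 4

→ maze.move(dir=north)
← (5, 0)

→ maze.sense(dir=east)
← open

→ stack.push(x=east)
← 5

→ maze.move(dir=east)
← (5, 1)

→ maze.sense(dir=east)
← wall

→ maze.sense(dir=north)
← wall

→ stack.pop()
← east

→ maze.move(dir=west)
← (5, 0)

→ maze.sense(dir=north)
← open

→ stack.push(x=north)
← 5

→ maze.move(dir=north)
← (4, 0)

→ maze.sense(dir=north)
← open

→ stack.push(x=north)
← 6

→ maze.move(dir=north)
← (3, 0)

→ maze.sense(dir=east)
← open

→ stack.push(x=east)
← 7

→ maze.move(dir=east)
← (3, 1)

→ maze.sense(dir=east)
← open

→ stack.push(x=east)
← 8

→ maze.move(dir=east)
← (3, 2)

→ maze.sense(dir=east)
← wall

→ maze.sense(dir=south)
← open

→ stack.push(x=south)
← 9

→ maze.move(dir=south)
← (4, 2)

→ maze.sense(dir=east)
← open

→ stack.push(x=east)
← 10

→ maze.move(dir=east)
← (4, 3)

→ maze.sense(dir=east)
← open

→ stack.push(x=east)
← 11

→ maze.move(dir=east)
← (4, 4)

→ maze.sense(dir=east)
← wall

→ maze.sense(dir=south)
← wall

→ maze.sense(dir=north)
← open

→ stack.push(x=north)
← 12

→ maze.move(dir=north)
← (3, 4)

→ maze.sense(dir=east)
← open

→ stack.push(x=east)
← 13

→ maze.move(dir=east)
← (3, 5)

→ maze.sense(dir=north)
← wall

→ stack.pop()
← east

→ maze.move(dir=west)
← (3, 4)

→ maze.sense(dir=north)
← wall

→ stack.pop()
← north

→ maze.move(dir=south)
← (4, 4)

→ stack.pop()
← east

→ maze.move(dir=west)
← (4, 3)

→ maze.sense(dir=south)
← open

→ stack.push(x=south)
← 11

→ maze.move(dir=south)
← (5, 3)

→ stack.pop()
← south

→ maze.move(dir=north)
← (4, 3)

→ stack.pop()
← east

→ maze.move(dir=west)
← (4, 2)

→ stack.pop()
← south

→ maze.move(dir=north)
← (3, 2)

→ maze.sense(dir=north)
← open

→ stack.push(x=north)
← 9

→ maze.move(dir=north)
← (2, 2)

→ maze.sense(dir=west)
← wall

→ maze.sense(dir=east)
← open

→ stack.push(x=east)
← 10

→ maze.move(dir=east)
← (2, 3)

→ maze.sense(dir=north)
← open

→ stack.push(x=north)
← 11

→ maze.move(dir=north)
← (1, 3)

→ maze.sense(dir=west)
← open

→ stack.push(x=west)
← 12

→ maze.move(dir=west)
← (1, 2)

→ maze.sense(dir=west)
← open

→ stack.push(x=west)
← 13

→ maze.move(dir=west)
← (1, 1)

→ maze.sense(dir=west)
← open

→ stack.push(x=west)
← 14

→ maze.move(dir=west)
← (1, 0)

→ maze.sense(dir=south)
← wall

→ maze.sense(dir=north)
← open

→ stack.push(x=north)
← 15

→ maze.move(dir=north)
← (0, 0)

→ maze.sense(dir=east)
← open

→ stack.push(x=east)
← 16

→ maze.move(dir=east)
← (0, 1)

→ maze.sense(dir=east)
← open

→ stack.push(x=east)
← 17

→ maze.move(dir=east)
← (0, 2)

→ maze.sense(dir=east)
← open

→ stack.push(x=east)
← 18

→ maze.move(dir=east)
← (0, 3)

→ maze.sense(dir=east)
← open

→ stack.push(x=east)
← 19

→ maze.move(dir=east)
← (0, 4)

→ maze.sense(dir=east)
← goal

→ maze.move(dir=east)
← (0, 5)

Answer: (0, 5)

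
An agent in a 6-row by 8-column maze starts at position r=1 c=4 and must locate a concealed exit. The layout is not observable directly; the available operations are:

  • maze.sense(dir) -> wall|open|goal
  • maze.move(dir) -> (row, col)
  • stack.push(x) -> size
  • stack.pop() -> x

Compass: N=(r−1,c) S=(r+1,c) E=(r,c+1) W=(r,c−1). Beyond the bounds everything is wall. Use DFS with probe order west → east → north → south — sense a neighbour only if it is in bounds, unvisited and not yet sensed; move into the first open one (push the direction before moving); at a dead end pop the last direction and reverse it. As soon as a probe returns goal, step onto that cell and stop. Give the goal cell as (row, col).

$ sense dir: west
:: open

$ push x: west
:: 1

$ move dir: west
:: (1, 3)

$ sense dir: west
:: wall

$ sense dir: north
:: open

$ push x: north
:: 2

$ move dir: north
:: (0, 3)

$ sense dir: west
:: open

$ push x: west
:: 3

$ move dir: west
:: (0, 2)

$ sense dir: west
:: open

$ push x: west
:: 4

$ move dir: west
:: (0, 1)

$ sense dir: west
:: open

$ push x: west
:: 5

$ move dir: west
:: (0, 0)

$ sense dir: south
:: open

$ push x: south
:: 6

$ move dir: south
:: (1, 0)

$ sense dir: east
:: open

$ push x: east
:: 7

$ move dir: east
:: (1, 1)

$ sense dir: south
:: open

$ push x: south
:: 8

$ move dir: south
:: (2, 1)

$ sense dir: west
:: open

$ push x: west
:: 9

$ move dir: west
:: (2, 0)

$ sense dir: south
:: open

$ push x: south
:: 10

$ move dir: south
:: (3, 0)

$ sense dir: east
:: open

$ push x: east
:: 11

$ move dir: east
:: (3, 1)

$ sense dir: east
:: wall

$ sense dir: south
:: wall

$ pop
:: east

$ move dir: west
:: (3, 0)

$ sense dir: south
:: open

$ push x: south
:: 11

$ move dir: south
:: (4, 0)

$ sense dir: south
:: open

$ push x: south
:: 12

$ move dir: south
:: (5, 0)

$ sense dir: east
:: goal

$ move dir: east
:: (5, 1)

Answer: (5, 1)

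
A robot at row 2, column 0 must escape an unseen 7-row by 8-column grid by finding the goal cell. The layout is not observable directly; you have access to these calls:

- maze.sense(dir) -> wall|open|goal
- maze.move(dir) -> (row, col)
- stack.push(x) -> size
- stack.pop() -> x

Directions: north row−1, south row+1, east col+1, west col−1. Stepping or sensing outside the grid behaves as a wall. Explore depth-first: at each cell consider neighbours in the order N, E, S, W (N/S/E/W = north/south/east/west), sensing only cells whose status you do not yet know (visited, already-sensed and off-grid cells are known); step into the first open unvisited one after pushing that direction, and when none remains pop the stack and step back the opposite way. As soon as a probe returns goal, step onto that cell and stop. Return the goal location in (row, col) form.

Then maze.sense using dir: north, — result: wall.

Now I run maze.sense using dir: east, : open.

Using stack.push using x: east, and see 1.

I use maze.move using dir: east, : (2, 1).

Now I run maze.sense using dir: north, → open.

Now I run stack.push using x: north, giving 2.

I run maze.move using dir: north, and see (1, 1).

I use maze.sense using dir: north, → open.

Using stack.push using x: north, which returns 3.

I run maze.move using dir: north, and observe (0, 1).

I run maze.sense using dir: east, — result: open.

Using stack.push using x: east, which returns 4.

Invoking maze.move using dir: east, and see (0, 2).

I try maze.sense using dir: east, — result: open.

Invoking stack.push using x: east, and get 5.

I try maze.move using dir: east, yielding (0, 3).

Then maze.sense using dir: east, yielding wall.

Then maze.sense using dir: south, giving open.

I use stack.push using x: south, and get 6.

Next I call maze.move using dir: south, and get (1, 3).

I invoke maze.sense using dir: east, yielding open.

Calling stack.push using x: east, → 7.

I call maze.move using dir: east, — result: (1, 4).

Now I run maze.sense using dir: east, — result: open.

Then stack.push using x: east, and get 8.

Calling maze.move using dir: east, and see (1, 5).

Invoking maze.sense using dir: north, yielding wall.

Using maze.sense using dir: east, which returns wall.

Calling maze.sense using dir: south, giving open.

I call stack.push using x: south, giving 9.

Calling maze.move using dir: south, → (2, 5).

Then maze.sense using dir: east, and observe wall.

Now I run maze.sense using dir: south, and see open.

Now I run stack.push using x: south, : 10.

I use maze.move using dir: south, : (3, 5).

Calling maze.sense using dir: east, → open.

I use stack.push using x: east, and observe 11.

I call maze.move using dir: east, and observe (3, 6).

I try maze.sense using dir: east, and see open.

Now I run stack.push using x: east, and see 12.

Then maze.move using dir: east, yielding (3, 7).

Invoking maze.sense using dir: north, and see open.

Calling stack.push using x: north, and see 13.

I invoke maze.move using dir: north, : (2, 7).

I use maze.sense using dir: north, : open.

Then stack.push using x: north, : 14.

Now I run maze.move using dir: north, yielding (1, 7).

I try maze.sense using dir: north, and get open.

I run stack.push using x: north, yielding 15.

I call maze.move using dir: north, giving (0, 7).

I run maze.sense using dir: west, — result: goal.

Invoking maze.move using dir: west, and see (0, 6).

Answer: (0, 6)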